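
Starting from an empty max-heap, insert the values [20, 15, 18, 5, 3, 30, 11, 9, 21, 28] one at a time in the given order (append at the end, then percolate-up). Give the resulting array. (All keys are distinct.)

Insert 20:
  append 20 at index 0 → [20] (no swap needed)
Insert 15:
  append 15 at index 1 → [20, 15] (no swap needed)
Insert 18:
  append 18 at index 2 → [20, 15, 18] (no swap needed)
Insert 5:
  append 5 at index 3 → [20, 15, 18, 5] (no swap needed)
Insert 3:
  append 3 at index 4 → [20, 15, 18, 5, 3] (no swap needed)
Insert 30:
  append 30 at index 5 → [20, 15, 18, 5, 3, 30]
  30 > parent 18 at index 2, swap → [20, 15, 30, 5, 3, 18]
  30 > parent 20 at index 0, swap → [30, 15, 20, 5, 3, 18]
Insert 11:
  append 11 at index 6 → [30, 15, 20, 5, 3, 18, 11] (no swap needed)
Insert 9:
  append 9 at index 7 → [30, 15, 20, 5, 3, 18, 11, 9]
  9 > parent 5 at index 3, swap → [30, 15, 20, 9, 3, 18, 11, 5]
Insert 21:
  append 21 at index 8 → [30, 15, 20, 9, 3, 18, 11, 5, 21]
  21 > parent 9 at index 3, swap → [30, 15, 20, 21, 3, 18, 11, 5, 9]
  21 > parent 15 at index 1, swap → [30, 21, 20, 15, 3, 18, 11, 5, 9]
Insert 28:
  append 28 at index 9 → [30, 21, 20, 15, 3, 18, 11, 5, 9, 28]
  28 > parent 3 at index 4, swap → [30, 21, 20, 15, 28, 18, 11, 5, 9, 3]
  28 > parent 21 at index 1, swap → [30, 28, 20, 15, 21, 18, 11, 5, 9, 3]

[30, 28, 20, 15, 21, 18, 11, 5, 9, 3]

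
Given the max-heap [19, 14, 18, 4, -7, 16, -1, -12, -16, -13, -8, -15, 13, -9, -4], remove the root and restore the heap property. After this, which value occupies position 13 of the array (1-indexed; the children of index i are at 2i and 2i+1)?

-4

remove root 19; move last element -4 to root → [-4, 14, 18, 4, -7, 16, -1, -12, -16, -13, -8, -15, 13, -9]
-4 vs larger child 18 at index 3, swap → [18, 14, -4, 4, -7, 16, -1, -12, -16, -13, -8, -15, 13, -9]
-4 vs larger child 16 at index 6, swap → [18, 14, 16, 4, -7, -4, -1, -12, -16, -13, -8, -15, 13, -9]
-4 vs larger child 13 at index 13, swap → [18, 14, 16, 4, -7, 13, -1, -12, -16, -13, -8, -15, -4, -9]
resulting array: [18, 14, 16, 4, -7, 13, -1, -12, -16, -13, -8, -15, -4, -9]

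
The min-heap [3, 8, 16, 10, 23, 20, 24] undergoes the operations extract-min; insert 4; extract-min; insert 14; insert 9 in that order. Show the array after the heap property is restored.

[8, 9, 14, 10, 23, 20, 16, 24]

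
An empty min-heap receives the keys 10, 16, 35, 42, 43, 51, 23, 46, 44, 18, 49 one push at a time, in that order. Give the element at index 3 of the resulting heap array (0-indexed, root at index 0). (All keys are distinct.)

Insert 10:
  append 10 at index 0 → [10] (no swap needed)
Insert 16:
  append 16 at index 1 → [10, 16] (no swap needed)
Insert 35:
  append 35 at index 2 → [10, 16, 35] (no swap needed)
Insert 42:
  append 42 at index 3 → [10, 16, 35, 42] (no swap needed)
Insert 43:
  append 43 at index 4 → [10, 16, 35, 42, 43] (no swap needed)
Insert 51:
  append 51 at index 5 → [10, 16, 35, 42, 43, 51] (no swap needed)
Insert 23:
  append 23 at index 6 → [10, 16, 35, 42, 43, 51, 23]
  23 < parent 35 at index 2, swap → [10, 16, 23, 42, 43, 51, 35]
Insert 46:
  append 46 at index 7 → [10, 16, 23, 42, 43, 51, 35, 46] (no swap needed)
Insert 44:
  append 44 at index 8 → [10, 16, 23, 42, 43, 51, 35, 46, 44] (no swap needed)
Insert 18:
  append 18 at index 9 → [10, 16, 23, 42, 43, 51, 35, 46, 44, 18]
  18 < parent 43 at index 4, swap → [10, 16, 23, 42, 18, 51, 35, 46, 44, 43]
Insert 49:
  append 49 at index 10 → [10, 16, 23, 42, 18, 51, 35, 46, 44, 43, 49] (no swap needed)
resulting array: [10, 16, 23, 42, 18, 51, 35, 46, 44, 43, 49]

42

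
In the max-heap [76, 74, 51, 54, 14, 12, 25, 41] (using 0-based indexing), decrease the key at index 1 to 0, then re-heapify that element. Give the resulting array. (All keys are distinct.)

[76, 54, 51, 41, 14, 12, 25, 0]

set index 1 from 74 to 0 → [76, 0, 51, 54, 14, 12, 25, 41]
0 vs larger child 54 at index 3, swap → [76, 54, 51, 0, 14, 12, 25, 41]
0 vs only child 41 at index 7, swap → [76, 54, 51, 41, 14, 12, 25, 0]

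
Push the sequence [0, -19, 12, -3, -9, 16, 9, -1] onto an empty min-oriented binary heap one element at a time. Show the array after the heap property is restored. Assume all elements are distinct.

[-19, -9, 9, -1, -3, 16, 12, 0]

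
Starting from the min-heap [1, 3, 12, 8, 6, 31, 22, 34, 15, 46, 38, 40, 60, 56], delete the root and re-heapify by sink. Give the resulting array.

[3, 6, 12, 8, 38, 31, 22, 34, 15, 46, 56, 40, 60]

remove root 1; move last element 56 to root → [56, 3, 12, 8, 6, 31, 22, 34, 15, 46, 38, 40, 60]
56 vs smaller child 3 at index 1, swap → [3, 56, 12, 8, 6, 31, 22, 34, 15, 46, 38, 40, 60]
56 vs smaller child 6 at index 4, swap → [3, 6, 12, 8, 56, 31, 22, 34, 15, 46, 38, 40, 60]
56 vs smaller child 38 at index 10, swap → [3, 6, 12, 8, 38, 31, 22, 34, 15, 46, 56, 40, 60]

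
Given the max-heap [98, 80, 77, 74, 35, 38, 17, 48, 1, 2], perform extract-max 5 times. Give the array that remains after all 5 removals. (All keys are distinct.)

[38, 35, 1, 2, 17]

extract-max #1 returns 98:
  remove root 98; move last element 2 to root → [2, 80, 77, 74, 35, 38, 17, 48, 1]
  2 vs larger child 80 at index 1, swap → [80, 2, 77, 74, 35, 38, 17, 48, 1]
  2 vs larger child 74 at index 3, swap → [80, 74, 77, 2, 35, 38, 17, 48, 1]
  2 vs larger child 48 at index 7, swap → [80, 74, 77, 48, 35, 38, 17, 2, 1]
extract-max #2 returns 80:
  remove root 80; move last element 1 to root → [1, 74, 77, 48, 35, 38, 17, 2]
  1 vs larger child 77 at index 2, swap → [77, 74, 1, 48, 35, 38, 17, 2]
  1 vs larger child 38 at index 5, swap → [77, 74, 38, 48, 35, 1, 17, 2]
extract-max #3 returns 77:
  remove root 77; move last element 2 to root → [2, 74, 38, 48, 35, 1, 17]
  2 vs larger child 74 at index 1, swap → [74, 2, 38, 48, 35, 1, 17]
  2 vs larger child 48 at index 3, swap → [74, 48, 38, 2, 35, 1, 17]
extract-max #4 returns 74:
  remove root 74; move last element 17 to root → [17, 48, 38, 2, 35, 1]
  17 vs larger child 48 at index 1, swap → [48, 17, 38, 2, 35, 1]
  17 vs larger child 35 at index 4, swap → [48, 35, 38, 2, 17, 1]
extract-max #5 returns 48:
  remove root 48; move last element 1 to root → [1, 35, 38, 2, 17]
  1 vs larger child 38 at index 2, swap → [38, 35, 1, 2, 17]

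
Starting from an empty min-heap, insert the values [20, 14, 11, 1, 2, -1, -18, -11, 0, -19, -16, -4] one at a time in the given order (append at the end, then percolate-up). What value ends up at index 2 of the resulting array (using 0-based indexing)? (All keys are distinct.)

-4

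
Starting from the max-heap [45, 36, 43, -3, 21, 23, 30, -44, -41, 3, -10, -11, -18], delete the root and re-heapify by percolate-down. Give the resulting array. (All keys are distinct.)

[43, 36, 30, -3, 21, 23, -18, -44, -41, 3, -10, -11]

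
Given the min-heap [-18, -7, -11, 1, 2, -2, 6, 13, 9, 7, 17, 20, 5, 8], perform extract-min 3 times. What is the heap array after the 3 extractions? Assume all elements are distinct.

[-2, 1, 5, 8, 2, 20, 6, 13, 9, 7, 17]

extract-min #1 returns -18:
  remove root -18; move last element 8 to root → [8, -7, -11, 1, 2, -2, 6, 13, 9, 7, 17, 20, 5]
  8 vs smaller child -11 at index 2, swap → [-11, -7, 8, 1, 2, -2, 6, 13, 9, 7, 17, 20, 5]
  8 vs smaller child -2 at index 5, swap → [-11, -7, -2, 1, 2, 8, 6, 13, 9, 7, 17, 20, 5]
  8 vs smaller child 5 at index 12, swap → [-11, -7, -2, 1, 2, 5, 6, 13, 9, 7, 17, 20, 8]
extract-min #2 returns -11:
  remove root -11; move last element 8 to root → [8, -7, -2, 1, 2, 5, 6, 13, 9, 7, 17, 20]
  8 vs smaller child -7 at index 1, swap → [-7, 8, -2, 1, 2, 5, 6, 13, 9, 7, 17, 20]
  8 vs smaller child 1 at index 3, swap → [-7, 1, -2, 8, 2, 5, 6, 13, 9, 7, 17, 20]
extract-min #3 returns -7:
  remove root -7; move last element 20 to root → [20, 1, -2, 8, 2, 5, 6, 13, 9, 7, 17]
  20 vs smaller child -2 at index 2, swap → [-2, 1, 20, 8, 2, 5, 6, 13, 9, 7, 17]
  20 vs smaller child 5 at index 5, swap → [-2, 1, 5, 8, 2, 20, 6, 13, 9, 7, 17]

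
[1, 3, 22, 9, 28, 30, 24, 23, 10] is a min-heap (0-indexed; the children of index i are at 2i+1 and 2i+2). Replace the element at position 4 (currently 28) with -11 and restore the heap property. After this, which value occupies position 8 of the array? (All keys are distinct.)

10

set index 4 from 28 to -11 → [1, 3, 22, 9, -11, 30, 24, 23, 10]
-11 < parent 3 at index 1, swap → [1, -11, 22, 9, 3, 30, 24, 23, 10]
-11 < parent 1 at index 0, swap → [-11, 1, 22, 9, 3, 30, 24, 23, 10]
resulting array: [-11, 1, 22, 9, 3, 30, 24, 23, 10]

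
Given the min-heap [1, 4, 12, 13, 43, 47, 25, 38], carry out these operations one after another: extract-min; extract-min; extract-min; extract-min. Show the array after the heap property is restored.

extract-min → returns 1:
  remove root 1; move last element 38 to root → [38, 4, 12, 13, 43, 47, 25]
  38 vs smaller child 4 at index 1, swap → [4, 38, 12, 13, 43, 47, 25]
  38 vs smaller child 13 at index 3, swap → [4, 13, 12, 38, 43, 47, 25]
extract-min → returns 4:
  remove root 4; move last element 25 to root → [25, 13, 12, 38, 43, 47]
  25 vs smaller child 12 at index 2, swap → [12, 13, 25, 38, 43, 47]
extract-min → returns 12:
  remove root 12; move last element 47 to root → [47, 13, 25, 38, 43]
  47 vs smaller child 13 at index 1, swap → [13, 47, 25, 38, 43]
  47 vs smaller child 38 at index 3, swap → [13, 38, 25, 47, 43]
extract-min → returns 13:
  remove root 13; move last element 43 to root → [43, 38, 25, 47]
  43 vs smaller child 25 at index 2, swap → [25, 38, 43, 47]

[25, 38, 43, 47]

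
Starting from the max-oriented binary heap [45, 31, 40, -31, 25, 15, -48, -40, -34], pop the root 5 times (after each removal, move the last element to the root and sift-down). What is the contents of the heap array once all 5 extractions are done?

extract-max #1 returns 45:
  remove root 45; move last element -34 to root → [-34, 31, 40, -31, 25, 15, -48, -40]
  -34 vs larger child 40 at index 2, swap → [40, 31, -34, -31, 25, 15, -48, -40]
  -34 vs larger child 15 at index 5, swap → [40, 31, 15, -31, 25, -34, -48, -40]
extract-max #2 returns 40:
  remove root 40; move last element -40 to root → [-40, 31, 15, -31, 25, -34, -48]
  -40 vs larger child 31 at index 1, swap → [31, -40, 15, -31, 25, -34, -48]
  -40 vs larger child 25 at index 4, swap → [31, 25, 15, -31, -40, -34, -48]
extract-max #3 returns 31:
  remove root 31; move last element -48 to root → [-48, 25, 15, -31, -40, -34]
  -48 vs larger child 25 at index 1, swap → [25, -48, 15, -31, -40, -34]
  -48 vs larger child -31 at index 3, swap → [25, -31, 15, -48, -40, -34]
extract-max #4 returns 25:
  remove root 25; move last element -34 to root → [-34, -31, 15, -48, -40]
  -34 vs larger child 15 at index 2, swap → [15, -31, -34, -48, -40]
extract-max #5 returns 15:
  remove root 15; move last element -40 to root → [-40, -31, -34, -48]
  -40 vs larger child -31 at index 1, swap → [-31, -40, -34, -48]

[-31, -40, -34, -48]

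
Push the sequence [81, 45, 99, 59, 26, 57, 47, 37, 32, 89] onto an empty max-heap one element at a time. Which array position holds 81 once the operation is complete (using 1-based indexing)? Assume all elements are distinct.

Insert 81:
  append 81 at index 1 → [81] (no swap needed)
Insert 45:
  append 45 at index 2 → [81, 45] (no swap needed)
Insert 99:
  append 99 at index 3 → [81, 45, 99]
  99 > parent 81 at index 1, swap → [99, 45, 81]
Insert 59:
  append 59 at index 4 → [99, 45, 81, 59]
  59 > parent 45 at index 2, swap → [99, 59, 81, 45]
Insert 26:
  append 26 at index 5 → [99, 59, 81, 45, 26] (no swap needed)
Insert 57:
  append 57 at index 6 → [99, 59, 81, 45, 26, 57] (no swap needed)
Insert 47:
  append 47 at index 7 → [99, 59, 81, 45, 26, 57, 47] (no swap needed)
Insert 37:
  append 37 at index 8 → [99, 59, 81, 45, 26, 57, 47, 37] (no swap needed)
Insert 32:
  append 32 at index 9 → [99, 59, 81, 45, 26, 57, 47, 37, 32] (no swap needed)
Insert 89:
  append 89 at index 10 → [99, 59, 81, 45, 26, 57, 47, 37, 32, 89]
  89 > parent 26 at index 5, swap → [99, 59, 81, 45, 89, 57, 47, 37, 32, 26]
  89 > parent 59 at index 2, swap → [99, 89, 81, 45, 59, 57, 47, 37, 32, 26]
resulting array: [99, 89, 81, 45, 59, 57, 47, 37, 32, 26]

3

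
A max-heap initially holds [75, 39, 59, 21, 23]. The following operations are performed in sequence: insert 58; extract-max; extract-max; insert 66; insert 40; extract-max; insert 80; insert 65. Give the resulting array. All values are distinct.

insert 58:
  append 58 at index 5 → [75, 39, 59, 21, 23, 58] (no swap needed)
extract-max → returns 75:
  remove root 75; move last element 58 to root → [58, 39, 59, 21, 23]
  58 vs larger child 59 at index 2, swap → [59, 39, 58, 21, 23]
extract-max → returns 59:
  remove root 59; move last element 23 to root → [23, 39, 58, 21]
  23 vs larger child 58 at index 2, swap → [58, 39, 23, 21]
insert 66:
  append 66 at index 4 → [58, 39, 23, 21, 66]
  66 > parent 39 at index 1, swap → [58, 66, 23, 21, 39]
  66 > parent 58 at index 0, swap → [66, 58, 23, 21, 39]
insert 40:
  append 40 at index 5 → [66, 58, 23, 21, 39, 40]
  40 > parent 23 at index 2, swap → [66, 58, 40, 21, 39, 23]
extract-max → returns 66:
  remove root 66; move last element 23 to root → [23, 58, 40, 21, 39]
  23 vs larger child 58 at index 1, swap → [58, 23, 40, 21, 39]
  23 vs larger child 39 at index 4, swap → [58, 39, 40, 21, 23]
insert 80:
  append 80 at index 5 → [58, 39, 40, 21, 23, 80]
  80 > parent 40 at index 2, swap → [58, 39, 80, 21, 23, 40]
  80 > parent 58 at index 0, swap → [80, 39, 58, 21, 23, 40]
insert 65:
  append 65 at index 6 → [80, 39, 58, 21, 23, 40, 65]
  65 > parent 58 at index 2, swap → [80, 39, 65, 21, 23, 40, 58]

[80, 39, 65, 21, 23, 40, 58]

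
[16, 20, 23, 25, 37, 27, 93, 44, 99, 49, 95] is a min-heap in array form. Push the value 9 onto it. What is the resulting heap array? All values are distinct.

[9, 20, 16, 25, 37, 23, 93, 44, 99, 49, 95, 27]

append 9 at index 11 → [16, 20, 23, 25, 37, 27, 93, 44, 99, 49, 95, 9]
9 < parent 27 at index 5, swap → [16, 20, 23, 25, 37, 9, 93, 44, 99, 49, 95, 27]
9 < parent 23 at index 2, swap → [16, 20, 9, 25, 37, 23, 93, 44, 99, 49, 95, 27]
9 < parent 16 at index 0, swap → [9, 20, 16, 25, 37, 23, 93, 44, 99, 49, 95, 27]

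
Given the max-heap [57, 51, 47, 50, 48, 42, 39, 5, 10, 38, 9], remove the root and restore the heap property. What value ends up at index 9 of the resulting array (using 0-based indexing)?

remove root 57; move last element 9 to root → [9, 51, 47, 50, 48, 42, 39, 5, 10, 38]
9 vs larger child 51 at index 1, swap → [51, 9, 47, 50, 48, 42, 39, 5, 10, 38]
9 vs larger child 50 at index 3, swap → [51, 50, 47, 9, 48, 42, 39, 5, 10, 38]
9 vs larger child 10 at index 8, swap → [51, 50, 47, 10, 48, 42, 39, 5, 9, 38]
resulting array: [51, 50, 47, 10, 48, 42, 39, 5, 9, 38]

38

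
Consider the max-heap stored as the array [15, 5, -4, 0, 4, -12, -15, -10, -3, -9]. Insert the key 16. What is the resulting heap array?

append 16 at index 10 → [15, 5, -4, 0, 4, -12, -15, -10, -3, -9, 16]
16 > parent 4 at index 4, swap → [15, 5, -4, 0, 16, -12, -15, -10, -3, -9, 4]
16 > parent 5 at index 1, swap → [15, 16, -4, 0, 5, -12, -15, -10, -3, -9, 4]
16 > parent 15 at index 0, swap → [16, 15, -4, 0, 5, -12, -15, -10, -3, -9, 4]

[16, 15, -4, 0, 5, -12, -15, -10, -3, -9, 4]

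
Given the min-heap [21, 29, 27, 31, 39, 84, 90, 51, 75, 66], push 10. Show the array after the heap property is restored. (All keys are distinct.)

[10, 21, 27, 31, 29, 84, 90, 51, 75, 66, 39]

append 10 at index 10 → [21, 29, 27, 31, 39, 84, 90, 51, 75, 66, 10]
10 < parent 39 at index 4, swap → [21, 29, 27, 31, 10, 84, 90, 51, 75, 66, 39]
10 < parent 29 at index 1, swap → [21, 10, 27, 31, 29, 84, 90, 51, 75, 66, 39]
10 < parent 21 at index 0, swap → [10, 21, 27, 31, 29, 84, 90, 51, 75, 66, 39]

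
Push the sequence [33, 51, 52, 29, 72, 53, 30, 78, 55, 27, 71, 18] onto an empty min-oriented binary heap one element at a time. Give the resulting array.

[18, 29, 27, 51, 33, 30, 52, 78, 55, 72, 71, 53]

Insert 33:
  append 33 at index 0 → [33] (no swap needed)
Insert 51:
  append 51 at index 1 → [33, 51] (no swap needed)
Insert 52:
  append 52 at index 2 → [33, 51, 52] (no swap needed)
Insert 29:
  append 29 at index 3 → [33, 51, 52, 29]
  29 < parent 51 at index 1, swap → [33, 29, 52, 51]
  29 < parent 33 at index 0, swap → [29, 33, 52, 51]
Insert 72:
  append 72 at index 4 → [29, 33, 52, 51, 72] (no swap needed)
Insert 53:
  append 53 at index 5 → [29, 33, 52, 51, 72, 53] (no swap needed)
Insert 30:
  append 30 at index 6 → [29, 33, 52, 51, 72, 53, 30]
  30 < parent 52 at index 2, swap → [29, 33, 30, 51, 72, 53, 52]
Insert 78:
  append 78 at index 7 → [29, 33, 30, 51, 72, 53, 52, 78] (no swap needed)
Insert 55:
  append 55 at index 8 → [29, 33, 30, 51, 72, 53, 52, 78, 55] (no swap needed)
Insert 27:
  append 27 at index 9 → [29, 33, 30, 51, 72, 53, 52, 78, 55, 27]
  27 < parent 72 at index 4, swap → [29, 33, 30, 51, 27, 53, 52, 78, 55, 72]
  27 < parent 33 at index 1, swap → [29, 27, 30, 51, 33, 53, 52, 78, 55, 72]
  27 < parent 29 at index 0, swap → [27, 29, 30, 51, 33, 53, 52, 78, 55, 72]
Insert 71:
  append 71 at index 10 → [27, 29, 30, 51, 33, 53, 52, 78, 55, 72, 71] (no swap needed)
Insert 18:
  append 18 at index 11 → [27, 29, 30, 51, 33, 53, 52, 78, 55, 72, 71, 18]
  18 < parent 53 at index 5, swap → [27, 29, 30, 51, 33, 18, 52, 78, 55, 72, 71, 53]
  18 < parent 30 at index 2, swap → [27, 29, 18, 51, 33, 30, 52, 78, 55, 72, 71, 53]
  18 < parent 27 at index 0, swap → [18, 29, 27, 51, 33, 30, 52, 78, 55, 72, 71, 53]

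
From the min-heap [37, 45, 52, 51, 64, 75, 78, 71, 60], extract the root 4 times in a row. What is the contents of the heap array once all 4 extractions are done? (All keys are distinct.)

extract-min #1 returns 37:
  remove root 37; move last element 60 to root → [60, 45, 52, 51, 64, 75, 78, 71]
  60 vs smaller child 45 at index 1, swap → [45, 60, 52, 51, 64, 75, 78, 71]
  60 vs smaller child 51 at index 3, swap → [45, 51, 52, 60, 64, 75, 78, 71]
extract-min #2 returns 45:
  remove root 45; move last element 71 to root → [71, 51, 52, 60, 64, 75, 78]
  71 vs smaller child 51 at index 1, swap → [51, 71, 52, 60, 64, 75, 78]
  71 vs smaller child 60 at index 3, swap → [51, 60, 52, 71, 64, 75, 78]
extract-min #3 returns 51:
  remove root 51; move last element 78 to root → [78, 60, 52, 71, 64, 75]
  78 vs smaller child 52 at index 2, swap → [52, 60, 78, 71, 64, 75]
  78 vs only child 75 at index 5, swap → [52, 60, 75, 71, 64, 78]
extract-min #4 returns 52:
  remove root 52; move last element 78 to root → [78, 60, 75, 71, 64]
  78 vs smaller child 60 at index 1, swap → [60, 78, 75, 71, 64]
  78 vs smaller child 64 at index 4, swap → [60, 64, 75, 71, 78]

[60, 64, 75, 71, 78]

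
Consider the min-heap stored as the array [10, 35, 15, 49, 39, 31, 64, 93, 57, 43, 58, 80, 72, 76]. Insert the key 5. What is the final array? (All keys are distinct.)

append 5 at index 14 → [10, 35, 15, 49, 39, 31, 64, 93, 57, 43, 58, 80, 72, 76, 5]
5 < parent 64 at index 6, swap → [10, 35, 15, 49, 39, 31, 5, 93, 57, 43, 58, 80, 72, 76, 64]
5 < parent 15 at index 2, swap → [10, 35, 5, 49, 39, 31, 15, 93, 57, 43, 58, 80, 72, 76, 64]
5 < parent 10 at index 0, swap → [5, 35, 10, 49, 39, 31, 15, 93, 57, 43, 58, 80, 72, 76, 64]

[5, 35, 10, 49, 39, 31, 15, 93, 57, 43, 58, 80, 72, 76, 64]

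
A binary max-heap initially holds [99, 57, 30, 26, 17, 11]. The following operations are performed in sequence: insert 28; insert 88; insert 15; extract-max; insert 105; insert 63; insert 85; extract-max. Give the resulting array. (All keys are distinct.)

[88, 85, 30, 57, 63, 11, 28, 15, 26, 17]

insert 28:
  append 28 at index 6 → [99, 57, 30, 26, 17, 11, 28] (no swap needed)
insert 88:
  append 88 at index 7 → [99, 57, 30, 26, 17, 11, 28, 88]
  88 > parent 26 at index 3, swap → [99, 57, 30, 88, 17, 11, 28, 26]
  88 > parent 57 at index 1, swap → [99, 88, 30, 57, 17, 11, 28, 26]
insert 15:
  append 15 at index 8 → [99, 88, 30, 57, 17, 11, 28, 26, 15] (no swap needed)
extract-max → returns 99:
  remove root 99; move last element 15 to root → [15, 88, 30, 57, 17, 11, 28, 26]
  15 vs larger child 88 at index 1, swap → [88, 15, 30, 57, 17, 11, 28, 26]
  15 vs larger child 57 at index 3, swap → [88, 57, 30, 15, 17, 11, 28, 26]
  15 vs only child 26 at index 7, swap → [88, 57, 30, 26, 17, 11, 28, 15]
insert 105:
  append 105 at index 8 → [88, 57, 30, 26, 17, 11, 28, 15, 105]
  105 > parent 26 at index 3, swap → [88, 57, 30, 105, 17, 11, 28, 15, 26]
  105 > parent 57 at index 1, swap → [88, 105, 30, 57, 17, 11, 28, 15, 26]
  105 > parent 88 at index 0, swap → [105, 88, 30, 57, 17, 11, 28, 15, 26]
insert 63:
  append 63 at index 9 → [105, 88, 30, 57, 17, 11, 28, 15, 26, 63]
  63 > parent 17 at index 4, swap → [105, 88, 30, 57, 63, 11, 28, 15, 26, 17]
insert 85:
  append 85 at index 10 → [105, 88, 30, 57, 63, 11, 28, 15, 26, 17, 85]
  85 > parent 63 at index 4, swap → [105, 88, 30, 57, 85, 11, 28, 15, 26, 17, 63]
extract-max → returns 105:
  remove root 105; move last element 63 to root → [63, 88, 30, 57, 85, 11, 28, 15, 26, 17]
  63 vs larger child 88 at index 1, swap → [88, 63, 30, 57, 85, 11, 28, 15, 26, 17]
  63 vs larger child 85 at index 4, swap → [88, 85, 30, 57, 63, 11, 28, 15, 26, 17]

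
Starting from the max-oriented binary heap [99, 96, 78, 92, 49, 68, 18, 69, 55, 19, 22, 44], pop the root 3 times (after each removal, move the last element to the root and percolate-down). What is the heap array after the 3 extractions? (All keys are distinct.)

[78, 69, 68, 55, 49, 19, 18, 44, 22]

extract-max #1 returns 99:
  remove root 99; move last element 44 to root → [44, 96, 78, 92, 49, 68, 18, 69, 55, 19, 22]
  44 vs larger child 96 at index 1, swap → [96, 44, 78, 92, 49, 68, 18, 69, 55, 19, 22]
  44 vs larger child 92 at index 3, swap → [96, 92, 78, 44, 49, 68, 18, 69, 55, 19, 22]
  44 vs larger child 69 at index 7, swap → [96, 92, 78, 69, 49, 68, 18, 44, 55, 19, 22]
extract-max #2 returns 96:
  remove root 96; move last element 22 to root → [22, 92, 78, 69, 49, 68, 18, 44, 55, 19]
  22 vs larger child 92 at index 1, swap → [92, 22, 78, 69, 49, 68, 18, 44, 55, 19]
  22 vs larger child 69 at index 3, swap → [92, 69, 78, 22, 49, 68, 18, 44, 55, 19]
  22 vs larger child 55 at index 8, swap → [92, 69, 78, 55, 49, 68, 18, 44, 22, 19]
extract-max #3 returns 92:
  remove root 92; move last element 19 to root → [19, 69, 78, 55, 49, 68, 18, 44, 22]
  19 vs larger child 78 at index 2, swap → [78, 69, 19, 55, 49, 68, 18, 44, 22]
  19 vs larger child 68 at index 5, swap → [78, 69, 68, 55, 49, 19, 18, 44, 22]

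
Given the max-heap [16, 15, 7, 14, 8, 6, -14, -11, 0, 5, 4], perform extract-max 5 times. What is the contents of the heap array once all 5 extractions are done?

[6, 5, -11, 4, 0, -14]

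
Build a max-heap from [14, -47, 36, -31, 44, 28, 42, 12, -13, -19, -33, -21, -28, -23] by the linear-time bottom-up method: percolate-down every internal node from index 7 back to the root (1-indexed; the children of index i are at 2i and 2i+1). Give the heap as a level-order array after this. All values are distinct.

[44, 14, 42, 12, -19, 28, 36, -31, -13, -47, -33, -21, -28, -23]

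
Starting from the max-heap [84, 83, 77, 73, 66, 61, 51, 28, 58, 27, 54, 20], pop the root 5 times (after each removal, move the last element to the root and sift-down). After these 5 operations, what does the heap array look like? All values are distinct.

[61, 58, 54, 28, 27, 20, 51]

extract-max #1 returns 84:
  remove root 84; move last element 20 to root → [20, 83, 77, 73, 66, 61, 51, 28, 58, 27, 54]
  20 vs larger child 83 at index 1, swap → [83, 20, 77, 73, 66, 61, 51, 28, 58, 27, 54]
  20 vs larger child 73 at index 3, swap → [83, 73, 77, 20, 66, 61, 51, 28, 58, 27, 54]
  20 vs larger child 58 at index 8, swap → [83, 73, 77, 58, 66, 61, 51, 28, 20, 27, 54]
extract-max #2 returns 83:
  remove root 83; move last element 54 to root → [54, 73, 77, 58, 66, 61, 51, 28, 20, 27]
  54 vs larger child 77 at index 2, swap → [77, 73, 54, 58, 66, 61, 51, 28, 20, 27]
  54 vs larger child 61 at index 5, swap → [77, 73, 61, 58, 66, 54, 51, 28, 20, 27]
extract-max #3 returns 77:
  remove root 77; move last element 27 to root → [27, 73, 61, 58, 66, 54, 51, 28, 20]
  27 vs larger child 73 at index 1, swap → [73, 27, 61, 58, 66, 54, 51, 28, 20]
  27 vs larger child 66 at index 4, swap → [73, 66, 61, 58, 27, 54, 51, 28, 20]
extract-max #4 returns 73:
  remove root 73; move last element 20 to root → [20, 66, 61, 58, 27, 54, 51, 28]
  20 vs larger child 66 at index 1, swap → [66, 20, 61, 58, 27, 54, 51, 28]
  20 vs larger child 58 at index 3, swap → [66, 58, 61, 20, 27, 54, 51, 28]
  20 vs only child 28 at index 7, swap → [66, 58, 61, 28, 27, 54, 51, 20]
extract-max #5 returns 66:
  remove root 66; move last element 20 to root → [20, 58, 61, 28, 27, 54, 51]
  20 vs larger child 61 at index 2, swap → [61, 58, 20, 28, 27, 54, 51]
  20 vs larger child 54 at index 5, swap → [61, 58, 54, 28, 27, 20, 51]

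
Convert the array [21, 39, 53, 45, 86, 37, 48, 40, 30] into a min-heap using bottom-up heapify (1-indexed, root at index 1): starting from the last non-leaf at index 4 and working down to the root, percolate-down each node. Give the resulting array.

[21, 30, 37, 39, 86, 53, 48, 40, 45]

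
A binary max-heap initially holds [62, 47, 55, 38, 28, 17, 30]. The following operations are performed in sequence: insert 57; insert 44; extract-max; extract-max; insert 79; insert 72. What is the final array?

[79, 72, 38, 55, 28, 17, 30, 44, 47]

insert 57:
  append 57 at index 7 → [62, 47, 55, 38, 28, 17, 30, 57]
  57 > parent 38 at index 3, swap → [62, 47, 55, 57, 28, 17, 30, 38]
  57 > parent 47 at index 1, swap → [62, 57, 55, 47, 28, 17, 30, 38]
insert 44:
  append 44 at index 8 → [62, 57, 55, 47, 28, 17, 30, 38, 44] (no swap needed)
extract-max → returns 62:
  remove root 62; move last element 44 to root → [44, 57, 55, 47, 28, 17, 30, 38]
  44 vs larger child 57 at index 1, swap → [57, 44, 55, 47, 28, 17, 30, 38]
  44 vs larger child 47 at index 3, swap → [57, 47, 55, 44, 28, 17, 30, 38]
extract-max → returns 57:
  remove root 57; move last element 38 to root → [38, 47, 55, 44, 28, 17, 30]
  38 vs larger child 55 at index 2, swap → [55, 47, 38, 44, 28, 17, 30]
insert 79:
  append 79 at index 7 → [55, 47, 38, 44, 28, 17, 30, 79]
  79 > parent 44 at index 3, swap → [55, 47, 38, 79, 28, 17, 30, 44]
  79 > parent 47 at index 1, swap → [55, 79, 38, 47, 28, 17, 30, 44]
  79 > parent 55 at index 0, swap → [79, 55, 38, 47, 28, 17, 30, 44]
insert 72:
  append 72 at index 8 → [79, 55, 38, 47, 28, 17, 30, 44, 72]
  72 > parent 47 at index 3, swap → [79, 55, 38, 72, 28, 17, 30, 44, 47]
  72 > parent 55 at index 1, swap → [79, 72, 38, 55, 28, 17, 30, 44, 47]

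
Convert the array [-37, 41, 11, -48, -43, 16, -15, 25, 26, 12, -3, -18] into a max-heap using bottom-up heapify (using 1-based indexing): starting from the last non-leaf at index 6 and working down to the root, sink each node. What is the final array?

sift down from index 6: already satisfies heap property
sift down from index 5:
  -43 vs larger child 12 at index 10, swap → [-37, 41, 11, -48, 12, 16, -15, 25, 26, -43, -3, -18]
sift down from index 4:
  -48 vs larger child 26 at index 9, swap → [-37, 41, 11, 26, 12, 16, -15, 25, -48, -43, -3, -18]
sift down from index 3:
  11 vs larger child 16 at index 6, swap → [-37, 41, 16, 26, 12, 11, -15, 25, -48, -43, -3, -18]
sift down from index 2: already satisfies heap property
sift down from index 1:
  -37 vs larger child 41 at index 2, swap → [41, -37, 16, 26, 12, 11, -15, 25, -48, -43, -3, -18]
  -37 vs larger child 26 at index 4, swap → [41, 26, 16, -37, 12, 11, -15, 25, -48, -43, -3, -18]
  -37 vs larger child 25 at index 8, swap → [41, 26, 16, 25, 12, 11, -15, -37, -48, -43, -3, -18]

[41, 26, 16, 25, 12, 11, -15, -37, -48, -43, -3, -18]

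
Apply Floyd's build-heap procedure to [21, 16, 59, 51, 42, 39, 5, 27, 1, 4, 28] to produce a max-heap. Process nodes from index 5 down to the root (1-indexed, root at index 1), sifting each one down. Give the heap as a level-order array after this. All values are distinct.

sift down from index 5: already satisfies heap property
sift down from index 4: already satisfies heap property
sift down from index 3: already satisfies heap property
sift down from index 2:
  16 vs larger child 51 at index 4, swap → [21, 51, 59, 16, 42, 39, 5, 27, 1, 4, 28]
  16 vs larger child 27 at index 8, swap → [21, 51, 59, 27, 42, 39, 5, 16, 1, 4, 28]
sift down from index 1:
  21 vs larger child 59 at index 3, swap → [59, 51, 21, 27, 42, 39, 5, 16, 1, 4, 28]
  21 vs larger child 39 at index 6, swap → [59, 51, 39, 27, 42, 21, 5, 16, 1, 4, 28]

[59, 51, 39, 27, 42, 21, 5, 16, 1, 4, 28]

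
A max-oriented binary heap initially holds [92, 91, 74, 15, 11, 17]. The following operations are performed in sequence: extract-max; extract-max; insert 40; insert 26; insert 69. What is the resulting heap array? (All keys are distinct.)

[74, 40, 69, 15, 17, 11, 26]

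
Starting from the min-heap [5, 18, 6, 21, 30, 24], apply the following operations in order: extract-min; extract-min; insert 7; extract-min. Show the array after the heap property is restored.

[18, 21, 24, 30]

extract-min → returns 5:
  remove root 5; move last element 24 to root → [24, 18, 6, 21, 30]
  24 vs smaller child 6 at index 2, swap → [6, 18, 24, 21, 30]
extract-min → returns 6:
  remove root 6; move last element 30 to root → [30, 18, 24, 21]
  30 vs smaller child 18 at index 1, swap → [18, 30, 24, 21]
  30 vs only child 21 at index 3, swap → [18, 21, 24, 30]
insert 7:
  append 7 at index 4 → [18, 21, 24, 30, 7]
  7 < parent 21 at index 1, swap → [18, 7, 24, 30, 21]
  7 < parent 18 at index 0, swap → [7, 18, 24, 30, 21]
extract-min → returns 7:
  remove root 7; move last element 21 to root → [21, 18, 24, 30]
  21 vs smaller child 18 at index 1, swap → [18, 21, 24, 30]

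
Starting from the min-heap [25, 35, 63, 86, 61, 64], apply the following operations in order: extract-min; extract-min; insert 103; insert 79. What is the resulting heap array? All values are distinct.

[61, 64, 63, 86, 103, 79]

extract-min → returns 25:
  remove root 25; move last element 64 to root → [64, 35, 63, 86, 61]
  64 vs smaller child 35 at index 1, swap → [35, 64, 63, 86, 61]
  64 vs smaller child 61 at index 4, swap → [35, 61, 63, 86, 64]
extract-min → returns 35:
  remove root 35; move last element 64 to root → [64, 61, 63, 86]
  64 vs smaller child 61 at index 1, swap → [61, 64, 63, 86]
insert 103:
  append 103 at index 4 → [61, 64, 63, 86, 103] (no swap needed)
insert 79:
  append 79 at index 5 → [61, 64, 63, 86, 103, 79] (no swap needed)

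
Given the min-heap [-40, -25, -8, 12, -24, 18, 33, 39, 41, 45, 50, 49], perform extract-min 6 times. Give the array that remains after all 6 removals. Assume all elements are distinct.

[33, 39, 49, 41, 45, 50]

extract-min #1 returns -40:
  remove root -40; move last element 49 to root → [49, -25, -8, 12, -24, 18, 33, 39, 41, 45, 50]
  49 vs smaller child -25 at index 1, swap → [-25, 49, -8, 12, -24, 18, 33, 39, 41, 45, 50]
  49 vs smaller child -24 at index 4, swap → [-25, -24, -8, 12, 49, 18, 33, 39, 41, 45, 50]
  49 vs smaller child 45 at index 9, swap → [-25, -24, -8, 12, 45, 18, 33, 39, 41, 49, 50]
extract-min #2 returns -25:
  remove root -25; move last element 50 to root → [50, -24, -8, 12, 45, 18, 33, 39, 41, 49]
  50 vs smaller child -24 at index 1, swap → [-24, 50, -8, 12, 45, 18, 33, 39, 41, 49]
  50 vs smaller child 12 at index 3, swap → [-24, 12, -8, 50, 45, 18, 33, 39, 41, 49]
  50 vs smaller child 39 at index 7, swap → [-24, 12, -8, 39, 45, 18, 33, 50, 41, 49]
extract-min #3 returns -24:
  remove root -24; move last element 49 to root → [49, 12, -8, 39, 45, 18, 33, 50, 41]
  49 vs smaller child -8 at index 2, swap → [-8, 12, 49, 39, 45, 18, 33, 50, 41]
  49 vs smaller child 18 at index 5, swap → [-8, 12, 18, 39, 45, 49, 33, 50, 41]
extract-min #4 returns -8:
  remove root -8; move last element 41 to root → [41, 12, 18, 39, 45, 49, 33, 50]
  41 vs smaller child 12 at index 1, swap → [12, 41, 18, 39, 45, 49, 33, 50]
  41 vs smaller child 39 at index 3, swap → [12, 39, 18, 41, 45, 49, 33, 50]
extract-min #5 returns 12:
  remove root 12; move last element 50 to root → [50, 39, 18, 41, 45, 49, 33]
  50 vs smaller child 18 at index 2, swap → [18, 39, 50, 41, 45, 49, 33]
  50 vs smaller child 33 at index 6, swap → [18, 39, 33, 41, 45, 49, 50]
extract-min #6 returns 18:
  remove root 18; move last element 50 to root → [50, 39, 33, 41, 45, 49]
  50 vs smaller child 33 at index 2, swap → [33, 39, 50, 41, 45, 49]
  50 vs only child 49 at index 5, swap → [33, 39, 49, 41, 45, 50]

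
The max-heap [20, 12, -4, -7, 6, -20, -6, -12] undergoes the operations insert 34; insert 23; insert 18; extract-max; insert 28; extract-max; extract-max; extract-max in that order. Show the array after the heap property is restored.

insert 34:
  append 34 at index 8 → [20, 12, -4, -7, 6, -20, -6, -12, 34]
  34 > parent -7 at index 3, swap → [20, 12, -4, 34, 6, -20, -6, -12, -7]
  34 > parent 12 at index 1, swap → [20, 34, -4, 12, 6, -20, -6, -12, -7]
  34 > parent 20 at index 0, swap → [34, 20, -4, 12, 6, -20, -6, -12, -7]
insert 23:
  append 23 at index 9 → [34, 20, -4, 12, 6, -20, -6, -12, -7, 23]
  23 > parent 6 at index 4, swap → [34, 20, -4, 12, 23, -20, -6, -12, -7, 6]
  23 > parent 20 at index 1, swap → [34, 23, -4, 12, 20, -20, -6, -12, -7, 6]
insert 18:
  append 18 at index 10 → [34, 23, -4, 12, 20, -20, -6, -12, -7, 6, 18] (no swap needed)
extract-max → returns 34:
  remove root 34; move last element 18 to root → [18, 23, -4, 12, 20, -20, -6, -12, -7, 6]
  18 vs larger child 23 at index 1, swap → [23, 18, -4, 12, 20, -20, -6, -12, -7, 6]
  18 vs larger child 20 at index 4, swap → [23, 20, -4, 12, 18, -20, -6, -12, -7, 6]
insert 28:
  append 28 at index 10 → [23, 20, -4, 12, 18, -20, -6, -12, -7, 6, 28]
  28 > parent 18 at index 4, swap → [23, 20, -4, 12, 28, -20, -6, -12, -7, 6, 18]
  28 > parent 20 at index 1, swap → [23, 28, -4, 12, 20, -20, -6, -12, -7, 6, 18]
  28 > parent 23 at index 0, swap → [28, 23, -4, 12, 20, -20, -6, -12, -7, 6, 18]
extract-max → returns 28:
  remove root 28; move last element 18 to root → [18, 23, -4, 12, 20, -20, -6, -12, -7, 6]
  18 vs larger child 23 at index 1, swap → [23, 18, -4, 12, 20, -20, -6, -12, -7, 6]
  18 vs larger child 20 at index 4, swap → [23, 20, -4, 12, 18, -20, -6, -12, -7, 6]
extract-max → returns 23:
  remove root 23; move last element 6 to root → [6, 20, -4, 12, 18, -20, -6, -12, -7]
  6 vs larger child 20 at index 1, swap → [20, 6, -4, 12, 18, -20, -6, -12, -7]
  6 vs larger child 18 at index 4, swap → [20, 18, -4, 12, 6, -20, -6, -12, -7]
extract-max → returns 20:
  remove root 20; move last element -7 to root → [-7, 18, -4, 12, 6, -20, -6, -12]
  -7 vs larger child 18 at index 1, swap → [18, -7, -4, 12, 6, -20, -6, -12]
  -7 vs larger child 12 at index 3, swap → [18, 12, -4, -7, 6, -20, -6, -12]

[18, 12, -4, -7, 6, -20, -6, -12]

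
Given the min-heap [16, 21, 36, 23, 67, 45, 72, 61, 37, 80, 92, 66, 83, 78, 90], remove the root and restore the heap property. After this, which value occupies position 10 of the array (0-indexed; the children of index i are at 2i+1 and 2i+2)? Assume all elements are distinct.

remove root 16; move last element 90 to root → [90, 21, 36, 23, 67, 45, 72, 61, 37, 80, 92, 66, 83, 78]
90 vs smaller child 21 at index 1, swap → [21, 90, 36, 23, 67, 45, 72, 61, 37, 80, 92, 66, 83, 78]
90 vs smaller child 23 at index 3, swap → [21, 23, 36, 90, 67, 45, 72, 61, 37, 80, 92, 66, 83, 78]
90 vs smaller child 37 at index 8, swap → [21, 23, 36, 37, 67, 45, 72, 61, 90, 80, 92, 66, 83, 78]
resulting array: [21, 23, 36, 37, 67, 45, 72, 61, 90, 80, 92, 66, 83, 78]

92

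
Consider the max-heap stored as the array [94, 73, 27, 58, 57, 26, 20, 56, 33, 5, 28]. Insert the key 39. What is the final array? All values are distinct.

[94, 73, 39, 58, 57, 27, 20, 56, 33, 5, 28, 26]

append 39 at index 11 → [94, 73, 27, 58, 57, 26, 20, 56, 33, 5, 28, 39]
39 > parent 26 at index 5, swap → [94, 73, 27, 58, 57, 39, 20, 56, 33, 5, 28, 26]
39 > parent 27 at index 2, swap → [94, 73, 39, 58, 57, 27, 20, 56, 33, 5, 28, 26]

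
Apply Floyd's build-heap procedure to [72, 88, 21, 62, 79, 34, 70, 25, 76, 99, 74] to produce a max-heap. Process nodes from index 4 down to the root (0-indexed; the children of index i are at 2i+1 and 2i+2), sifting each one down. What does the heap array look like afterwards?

[99, 88, 70, 76, 79, 34, 21, 25, 62, 72, 74]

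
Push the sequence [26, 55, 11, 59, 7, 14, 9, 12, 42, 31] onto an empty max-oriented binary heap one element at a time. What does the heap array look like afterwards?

[59, 55, 14, 42, 31, 11, 9, 12, 26, 7]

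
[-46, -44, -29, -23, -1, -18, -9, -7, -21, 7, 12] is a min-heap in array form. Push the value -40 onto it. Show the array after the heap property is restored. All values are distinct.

[-46, -44, -40, -23, -1, -29, -9, -7, -21, 7, 12, -18]

append -40 at index 11 → [-46, -44, -29, -23, -1, -18, -9, -7, -21, 7, 12, -40]
-40 < parent -18 at index 5, swap → [-46, -44, -29, -23, -1, -40, -9, -7, -21, 7, 12, -18]
-40 < parent -29 at index 2, swap → [-46, -44, -40, -23, -1, -29, -9, -7, -21, 7, 12, -18]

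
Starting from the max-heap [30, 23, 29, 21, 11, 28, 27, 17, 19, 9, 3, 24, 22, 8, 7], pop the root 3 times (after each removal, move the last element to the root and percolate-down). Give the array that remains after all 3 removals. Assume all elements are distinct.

[27, 23, 24, 21, 11, 22, 8, 17, 19, 9, 3, 7]

extract-max #1 returns 30:
  remove root 30; move last element 7 to root → [7, 23, 29, 21, 11, 28, 27, 17, 19, 9, 3, 24, 22, 8]
  7 vs larger child 29 at index 2, swap → [29, 23, 7, 21, 11, 28, 27, 17, 19, 9, 3, 24, 22, 8]
  7 vs larger child 28 at index 5, swap → [29, 23, 28, 21, 11, 7, 27, 17, 19, 9, 3, 24, 22, 8]
  7 vs larger child 24 at index 11, swap → [29, 23, 28, 21, 11, 24, 27, 17, 19, 9, 3, 7, 22, 8]
extract-max #2 returns 29:
  remove root 29; move last element 8 to root → [8, 23, 28, 21, 11, 24, 27, 17, 19, 9, 3, 7, 22]
  8 vs larger child 28 at index 2, swap → [28, 23, 8, 21, 11, 24, 27, 17, 19, 9, 3, 7, 22]
  8 vs larger child 27 at index 6, swap → [28, 23, 27, 21, 11, 24, 8, 17, 19, 9, 3, 7, 22]
extract-max #3 returns 28:
  remove root 28; move last element 22 to root → [22, 23, 27, 21, 11, 24, 8, 17, 19, 9, 3, 7]
  22 vs larger child 27 at index 2, swap → [27, 23, 22, 21, 11, 24, 8, 17, 19, 9, 3, 7]
  22 vs larger child 24 at index 5, swap → [27, 23, 24, 21, 11, 22, 8, 17, 19, 9, 3, 7]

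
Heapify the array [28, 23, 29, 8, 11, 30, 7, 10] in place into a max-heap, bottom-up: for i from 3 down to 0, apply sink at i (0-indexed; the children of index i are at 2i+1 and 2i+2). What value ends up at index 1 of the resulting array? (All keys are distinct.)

23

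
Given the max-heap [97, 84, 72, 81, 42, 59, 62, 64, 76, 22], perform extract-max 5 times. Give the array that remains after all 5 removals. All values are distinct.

extract-max #1 returns 97:
  remove root 97; move last element 22 to root → [22, 84, 72, 81, 42, 59, 62, 64, 76]
  22 vs larger child 84 at index 1, swap → [84, 22, 72, 81, 42, 59, 62, 64, 76]
  22 vs larger child 81 at index 3, swap → [84, 81, 72, 22, 42, 59, 62, 64, 76]
  22 vs larger child 76 at index 8, swap → [84, 81, 72, 76, 42, 59, 62, 64, 22]
extract-max #2 returns 84:
  remove root 84; move last element 22 to root → [22, 81, 72, 76, 42, 59, 62, 64]
  22 vs larger child 81 at index 1, swap → [81, 22, 72, 76, 42, 59, 62, 64]
  22 vs larger child 76 at index 3, swap → [81, 76, 72, 22, 42, 59, 62, 64]
  22 vs only child 64 at index 7, swap → [81, 76, 72, 64, 42, 59, 62, 22]
extract-max #3 returns 81:
  remove root 81; move last element 22 to root → [22, 76, 72, 64, 42, 59, 62]
  22 vs larger child 76 at index 1, swap → [76, 22, 72, 64, 42, 59, 62]
  22 vs larger child 64 at index 3, swap → [76, 64, 72, 22, 42, 59, 62]
extract-max #4 returns 76:
  remove root 76; move last element 62 to root → [62, 64, 72, 22, 42, 59]
  62 vs larger child 72 at index 2, swap → [72, 64, 62, 22, 42, 59]
extract-max #5 returns 72:
  remove root 72; move last element 59 to root → [59, 64, 62, 22, 42]
  59 vs larger child 64 at index 1, swap → [64, 59, 62, 22, 42]

[64, 59, 62, 22, 42]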